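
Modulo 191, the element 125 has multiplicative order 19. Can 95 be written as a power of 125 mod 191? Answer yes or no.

⟨125⟩ has order 19; its elements mod 191 are {1, 5, 6, 25, 30, 32, 36, 52, 69, 107, 121, 125, 136, 150, 153, 154, 160, 177, 180}.
95 is not in this set.

no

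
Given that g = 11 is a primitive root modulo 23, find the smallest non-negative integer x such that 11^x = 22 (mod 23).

Successive powers of 11 modulo 23:
  11^0=1  11^1=11  11^2=6  11^3=20  11^4=13  11^5=5
  11^6=9  11^7=7  11^8=8  11^9=19  11^10=2  11^11=22
So 11^11 ≡ 22 (mod 23), giving x = 11.

11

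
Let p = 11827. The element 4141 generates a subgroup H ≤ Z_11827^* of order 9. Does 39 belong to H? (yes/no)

no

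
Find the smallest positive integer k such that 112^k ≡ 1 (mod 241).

240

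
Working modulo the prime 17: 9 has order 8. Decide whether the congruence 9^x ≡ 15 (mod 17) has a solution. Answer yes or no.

⟨9⟩ has order 8; its elements mod 17 are {1, 2, 4, 8, 9, 13, 15, 16}.
15 is in this set.

yes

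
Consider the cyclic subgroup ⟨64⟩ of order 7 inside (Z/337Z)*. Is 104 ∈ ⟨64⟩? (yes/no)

⟨64⟩ has order 7; its elements mod 337 are {1, 8, 52, 64, 79, 175, 295}.
104 is not in this set.

no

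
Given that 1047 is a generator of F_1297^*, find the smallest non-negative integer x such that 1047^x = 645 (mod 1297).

Baby-step giant-step with m = ceil(sqrt(1296)) = 36.
Baby table (1047^j mod 1297 for j=0..35):
  0:1  1:1047  2:244  3:1256  4:1171  5:372  6:384  7:1275
  8:312  9:1117  10:902  11:178  12:895  13:631  14:484  15:918
  16:69  17:908  18:1272  19:1062  20:385  21:1025  22:556  23:1076
  24:776  25:550  26:1279  27:609  28:796  29:738  30:971  31:1086
  32:870  33:396  34:869  35:646
Giant step factor: 1047^(-36) ≡ 1021 (mod 1297).
Scan 645·1021^i mod 1297 for i = 0, 1, …:
  i=0: 645   i=1: 966   i=2: 566   i=3: 721
  i=4: 742   i=5: 134   i=6: 629   i=7: 194
  i=8: 930   i=9: 126     …   i=26: 367
  i=27: 1171
Match at i=27, j=4: x = 27·36 + 4 = 976.

976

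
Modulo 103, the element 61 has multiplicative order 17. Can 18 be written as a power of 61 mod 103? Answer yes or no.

no

18 ∈ ⟨61⟩ iff 18^17 ≡ 1 (mod 103), since |⟨61⟩| = 17.
18^17 mod 103 = 56.
Since 56 ≠ 1, 18 does not lie in the subgroup.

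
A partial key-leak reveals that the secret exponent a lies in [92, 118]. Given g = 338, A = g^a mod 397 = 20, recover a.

115

Compute 338^92 mod 397 = 278, then multiply by 338 repeatedly:
  338^92=278  338^93=272  338^94=229  338^95=384  338^96=370
  338^97=5  338^98=102  338^99=334  338^100=144  338^101=238
  338^102=250  338^103=336  338^104=26  338^105=54  338^106=387
  338^107=193  338^108=126  338^109=109  338^110=318  338^111=294
  338^112=122  338^113=345  338^114=289  338^115=20
Found 20 at exponent 115.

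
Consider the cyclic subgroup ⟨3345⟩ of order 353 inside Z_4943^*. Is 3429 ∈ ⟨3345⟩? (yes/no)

no

3429 ∈ ⟨3345⟩ iff 3429^353 ≡ 1 (mod 4943), since |⟨3345⟩| = 353.
3429^353 mod 4943 = 4531.
Since 4531 ≠ 1, 3429 does not lie in the subgroup.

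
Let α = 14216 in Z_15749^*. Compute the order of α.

3937

The order of 14216 must divide p − 1 = 15748 = 2^2 · 31 · 127.
Divisors: 1, 2, 4, 31, 62, 124, 127, 254, 508, 3937, 7874, 15748.
Check each in increasing order: 14216^1 ≡ 14216;  14216^2 ≡ 3488;  14216^4 ≡ 7916;  14216^31 ≡ 2707;  14216^62 ≡ 4564;  14216^124 ≡ 9918;  14216^127 ≡ 6666;  14216^254 ≡ 7627;  14216^508 ≡ 10072;  14216^3937 ≡ 1.
Smallest exponent giving 1 is 3937.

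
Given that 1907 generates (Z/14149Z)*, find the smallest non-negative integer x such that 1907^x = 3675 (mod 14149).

Baby-step giant-step with m = ceil(sqrt(14148)) = 119.
Baby table (1907^j mod 14149 for j=0..118):
  0:1  1:1907  2:356  3:13889  4:13544  5:6483  6:11004  7:1661
  8:12300  9:11207  10:6759  11:13823  12:874  13:11285  14:14015  15:13293
  16:8892  17:6542  18:10325  19:8516  20:11109  21:3810  22:7233  23:12205
  24:13979  25:1237  26:10225  27:1753  28:3807  29:1512  30:11137  31:610
  32:3052  33:4925  34:11188  35:12973  36:7059  37:5814  38:8631  39:4030
  40:2303  41:5631  42:13375  43:9627  44:7436  45:3154  46:1353  47:5053
  48:602  49:1945  50:2077  51:13268  52:3664  53:11791  54:2676  55:9492
  56:4673  57:11690  58:8155  59:1834  60:2635  61:2050  62:4226  63:8201
  64:4662  65:4862  66:4239  67:4694  68:9290  69:1482  70:10523  71:4079
  72:10852  73:8926  74:635  75:8280  76:13825  77:4688  78:11997  79:13495
  80:12083  81:7709  82:252  83:13647  84:4818  85:5225  86:3179  87:6581
  88:13953  89:8251  90:969  91:8513  92:5388  93:2742  94:8013  95:14020
  96:8679  97:10672  98:5242  99:7300  100:12633  101:9533  102:12115  103:12137
  104:11644  105:5327  106:13756  107:446  108:1582  109:3137  110:11381  111:13150
  112:5022  113:12230  114:5058  115:10137  116:3725  117:777  118:10243
Giant step factor: 1907^(-119) ≡ 2233 (mod 14149).
Scan 3675·2233^i mod 14149 for i = 0, 1, …:
  i=0: 3675   i=1: 14004   i=2: 1642   i=3: 1995
  i=4: 12049   i=5: 8168   i=6: 1083   i=7: 13009
  i=8: 1200   i=9: 5439   i=10: 5445   i=11: 4694
Match at i=11, j=67: x = 11·119 + 67 = 1376.

1376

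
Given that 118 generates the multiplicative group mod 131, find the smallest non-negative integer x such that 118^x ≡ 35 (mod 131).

44

Baby-step giant-step with m = ceil(sqrt(130)) = 12.
Baby table (118^j mod 131 for j=0..11):
  0:1  1:118  2:38  3:30  4:3  5:92  6:114  7:90
  8:9  9:14  10:80  11:8
Giant step factor: 118^(-12) ≡ 34 (mod 131).
Scan 35·34^i mod 131 for i = 0, 1, …:
  i=0: 35   i=1: 11   i=2: 112   i=3: 9
Match at i=3, j=8: x = 3·12 + 8 = 44.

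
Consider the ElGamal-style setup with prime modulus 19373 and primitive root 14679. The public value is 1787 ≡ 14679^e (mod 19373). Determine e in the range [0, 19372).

Baby-step giant-step with m = ceil(sqrt(19372)) = 140.
Baby table (14679^j mod 19373 for j=0..139):
  0:1  1:14679  2:6535  3:11542  4:8133  5:7881  6:9016  7:8901
  8:6267  9:10289  10:323  11:14305  12:18521  13:8450  14:11604  15:7700
  16:6218  17:7819  18:9449  19:10564  20:7464  21:9741  22:15399  23:17130
  24:9103  25:7356  26:12995  27:7047  28:10466  29:2524  30:8620  31:7917
  32:14389  33:11685  34:14946  35:12482  36:12817  37:9540  38:9616  39:1586
  40:13921  41:19328  42:17500  43:15893  44:3681  45:2102  46:13442  47:1113
  48:6288  49:8580  50:1947  51:4838  52:14957  53:18967  54:7210  55:891
  56:2214  57:10785  58:16232  59:1001  60:8945  61:12834  62:7234  63:4473
  64:4070  65:16571  66:17694  67:15788  68:12226  69:13355  70:2658  71:18933
  72:11822  73:11177  74:16619  75:5485  76:127  77:4425  78:16279  79:12859
  80:6122  81:12864  82:2025  83:6793  84:1616  85:8712  86:2275  87:15046
  88:8034  89:7635  90:1360  91:9250  92:14766  93:4990  94:18270  95:4891
  96:18024  97:16608  98:18373  99:5734  100:13074  101:4308  102:3660  103:3811
  104:11818  105:10580  106:9852  107:17436  108:6341  109:11647  110:18961  111:16001
  112:427  113:10454  114:733  115:7692  116:5024  117:13658  118:13978  119:3619
  120:2535  121:15105  122:2310  123:5740  124:4283  125:4772  126:14793  127:13863
  128:985  129:6557  130:5139  131:16292  132:9956  133:13585  134:7926  135:10889
  136:12381  137:2586  138:8187  139:6254
Giant step factor: 14679^(-140) ≡ 8146 (mod 19373).
Scan 1787·8146^i mod 19373 for i = 0, 1, …:
  i=0: 1787   i=1: 7779   i=2: 18024
Match at i=2, j=96: e = 2·140 + 96 = 376.

376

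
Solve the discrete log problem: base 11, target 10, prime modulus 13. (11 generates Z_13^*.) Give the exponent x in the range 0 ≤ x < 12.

10

Successive powers of 11 modulo 13:
  11^0=1  11^1=11  11^2=4  11^3=5  11^4=3  11^5=7
  11^6=12  11^7=2  11^8=9  11^9=8  11^10=10
So 11^10 ≡ 10 (mod 13), giving x = 10.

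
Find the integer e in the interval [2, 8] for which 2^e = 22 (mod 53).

7

Compute 2^2 mod 53 = 4, then multiply by 2 repeatedly:
  2^2=4  2^3=8  2^4=16  2^5=32  2^6=11
  2^7=22
Found 22 at exponent 7.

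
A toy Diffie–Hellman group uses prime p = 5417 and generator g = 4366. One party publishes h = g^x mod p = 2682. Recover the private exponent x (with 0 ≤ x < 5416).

Baby-step giant-step with m = ceil(sqrt(5416)) = 74.
Baby table (4366^j mod 5417 for j=0..73):
  0:1  1:4366  2:4950  3:3287  4:1409  5:3399  6:2871  7:5265
  8:2659  9:563  10:4157  11:2512  12:3384  13:2385  14:1436  15:2107
  16:1096  17:1925  18:2783  19:247  20:419  21:3825  22:4756  23:1335
  24:5335  25:4927  26:375  27:1316  28:3636  29:2966  30:2926  31:1630
  32:4059  33:2587  34:397  35:5279  36:4196  37:4859  38:1422  39:570
  40:2217  41:4660  42:4725  43:1414  44:3561  45:536  46:32  47:4287
  48:1307  49:2261  50:1752  51:428  52:5200  53:553  54:3833  55:1765
  56:3016  57:4546  58:5365  59:482  60:2616  61:2420  62:2570  63:2013
  64:2384  65:2487  66:2574  67:3226  68:516  69:4801  70:2793  71:571
  72:1166  73:4193
Giant step factor: 4366^(-74) ≡ 4367 (mod 5417).
Scan 2682·4367^i mod 5417 for i = 0, 1, …:
  i=0: 2682   i=1: 740   i=2: 3048   i=3: 1047
  i=4: 301   i=5: 3553   i=6: 1663   i=7: 3541
  i=8: 3429   i=9: 1855     …   i=67: 5297
  i=68: 1409
Match at i=68, j=4: x = 68·74 + 4 = 5036.

5036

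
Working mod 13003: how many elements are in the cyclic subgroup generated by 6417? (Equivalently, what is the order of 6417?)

2167

The order of 6417 must divide p − 1 = 13002 = 2 · 3 · 11 · 197.
Divisors: 1, 2, 3, 6, 11, 22, 33, 66, 197, 394, 591, 1182, 2167, 4334, 6501, 13002.
Check each in increasing order: 6417^1 ≡ 6417;  6417^2 ≡ 10391;  6417^3 ≡ 12666;  6417^6 ≡ 9545;  6417^11 ≡ 1521;  6417^22 ≡ 11910;  6417^33 ≡ 1931;  6417^66 ≡ 9903;  6417^197 ≡ 9798;  6417^394 ≡ 12658;  6417^591 ≡ 470;  6417^1182 ≡ 12852;  6417^2167 ≡ 1.
Smallest exponent giving 1 is 2167.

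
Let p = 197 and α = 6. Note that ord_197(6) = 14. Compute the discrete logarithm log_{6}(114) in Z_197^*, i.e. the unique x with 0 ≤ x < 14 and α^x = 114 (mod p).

4

Successive powers of 6 modulo 197:
  6^0=1  6^1=6  6^2=36  6^3=19  6^4=114
So 6^4 ≡ 114 (mod 197), giving x = 4.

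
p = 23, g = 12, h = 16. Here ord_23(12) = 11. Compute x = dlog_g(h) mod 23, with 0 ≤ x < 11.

Successive powers of 12 modulo 23:
  12^0=1  12^1=12  12^2=6  12^3=3  12^4=13  12^5=18
  12^6=9  12^7=16
So 12^7 ≡ 16 (mod 23), giving x = 7.

7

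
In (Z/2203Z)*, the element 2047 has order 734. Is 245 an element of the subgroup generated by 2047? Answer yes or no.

yes

245 ∈ ⟨2047⟩ iff 245^734 ≡ 1 (mod 2203), since |⟨2047⟩| = 734.
245^734 mod 2203 = 1.
Since 1 = 1, 245 lies in the subgroup.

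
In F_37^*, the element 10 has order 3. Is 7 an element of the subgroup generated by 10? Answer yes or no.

no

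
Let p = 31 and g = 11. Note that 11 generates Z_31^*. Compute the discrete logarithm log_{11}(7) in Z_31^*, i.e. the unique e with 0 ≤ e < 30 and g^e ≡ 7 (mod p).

Successive powers of 11 modulo 31:
  11^0=1  11^1=11  11^2=28  11^3=29  11^4=9  11^5=6
  11^6=4  11^7=13  11^8=19  11^9=23  11^10=5  11^11=24
  11^12=16  11^13=21  11^14=14  11^15=30  11^16=20  11^17=3
  11^18=2  11^19=22  11^20=25  11^21=27  11^22=18  11^23=12
  11^24=8  11^25=26  11^26=7
So 11^26 ≡ 7 (mod 31), giving e = 26.

26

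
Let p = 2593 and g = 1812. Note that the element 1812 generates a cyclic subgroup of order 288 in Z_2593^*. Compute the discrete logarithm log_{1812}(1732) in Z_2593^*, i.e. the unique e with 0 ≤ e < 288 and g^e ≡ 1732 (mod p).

163

Baby-step giant-step with m = ceil(sqrt(288)) = 17.
Baby table (1812^j mod 2593 for j=0..16):
  0:1  1:1812  2:606  3:1233  4:1623  5:414  6:791  7:1956
  8:2234  9:335  10:258  11:756  12:768  13:1768  14:1261  15:499
  16:1824
Giant step factor: 1812^(-17) ≡ 1374 (mod 2593).
Scan 1732·1374^i mod 2593 for i = 0, 1, …:
  i=0: 1732   i=1: 1987   i=2: 2302   i=3: 2081
  i=4: 1808   i=5: 98   i=6: 2409   i=7: 1298
  i=8: 2061   i=9: 258
Match at i=9, j=10: e = 9·17 + 10 = 163.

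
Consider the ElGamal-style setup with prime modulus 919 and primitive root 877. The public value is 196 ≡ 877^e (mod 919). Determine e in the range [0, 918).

Baby-step giant-step with m = ceil(sqrt(918)) = 31.
Baby table (877^j mod 919 for j=0..30):
  0:1  1:877  2:845  3:351  4:881  5:677  6:55  7:447
  8:525  9:6  10:667  11:475  12:268  13:691  14:386  15:330
  16:844  17:393  18:36  19:326  20:93  21:689  22:470  23:478
  24:142  25:469  26:520  27:216  28:118  29:558  30:458
Giant step factor: 877^(-31) ≡ 248 (mod 919).
Scan 196·248^i mod 919 for i = 0, 1, …:
  i=0: 196   i=1: 820   i=2: 261   i=3: 398
  i=4: 371   i=5: 108   i=6: 133   i=7: 819
  i=8: 13   i=9: 467   i=10: 22   i=11: 861
  i=12: 320   i=13: 326
Match at i=13, j=19: e = 13·31 + 19 = 422.

422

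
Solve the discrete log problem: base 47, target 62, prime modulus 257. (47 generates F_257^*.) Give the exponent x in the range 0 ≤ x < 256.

202

Baby-step giant-step with m = ceil(sqrt(256)) = 16.
Baby table (47^j mod 257 for j=0..15):
  0:1  1:47  2:153  3:252  4:22  5:6  6:25  7:147
  8:227  9:132  10:36  11:150  12:111  13:77  14:21  15:216
Giant step factor: 47^(-16) ≡ 2 (mod 257).
Scan 62·2^i mod 257 for i = 0, 1, …:
  i=0: 62   i=1: 124   i=2: 248   i=3: 239
  i=4: 221   i=5: 185   i=6: 113   i=7: 226
  i=8: 195   i=9: 133   i=10: 9   i=11: 18
  i=12: 36
Match at i=12, j=10: x = 12·16 + 10 = 202.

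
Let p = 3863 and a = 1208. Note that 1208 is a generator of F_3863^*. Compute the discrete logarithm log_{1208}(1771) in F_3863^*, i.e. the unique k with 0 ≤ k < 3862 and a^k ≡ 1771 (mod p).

Baby-step giant-step with m = ceil(sqrt(3862)) = 63.
Baby table (1208^j mod 3863 for j=0..62):
  0:1  1:1208  2:2913  3:3574  4:2421  5:277  6:2398  7:3397
  8:1070  9:2318  10:3332  11:3673  12:2260  13:2802  14:828  15:3570
  16:1452  17:214  18:3554  19:1439  20:3825  21:452  22:1333  23:3256
  24:714  25:1063  26:1588  27:2256  28:1833  29:765  30:863  31:3357
  32:2969  33:1688  34:3303  35:3408  36:2769  37:3457  38:153  39:3263
  40:1444  41:2139  42:3428  43:3751  44:3772  45:2099  46:1464  47:3121
  48:3743  49:1834  50:1973  51:3776  52:3068  53:1527  54:1965  55:1838
  56:2942  57:3839  58:1912  59:3485  60:3073  61:3704  62:1078
Giant step factor: 1208^(-63) ≡ 865 (mod 3863).
Scan 1771·865^i mod 3863 for i = 0, 1, …:
  i=0: 1771   i=1: 2167   i=2: 900   i=3: 2037
  i=4: 477   i=5: 3127   i=6: 755   i=7: 228
  i=8: 207   i=9: 1357   i=10: 3316   i=11: 1994
  i=12: 1912
Match at i=12, j=58: k = 12·63 + 58 = 814.

814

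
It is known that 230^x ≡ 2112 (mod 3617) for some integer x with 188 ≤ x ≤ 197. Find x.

Compute 230^188 mod 3617 = 835, then multiply by 230 repeatedly:
  230^188=835  230^189=349  230^190=696  230^191=932  230^192=957
  230^193=3090  230^194=1768  230^195=1536  230^196=2431  230^197=2112
Found 2112 at exponent 197.

197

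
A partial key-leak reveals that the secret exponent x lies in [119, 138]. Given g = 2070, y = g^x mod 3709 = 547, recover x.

Compute 2070^119 mod 3709 = 3129, then multiply by 2070 repeatedly:
  2070^119=3129  2070^120=1116  2070^121=3122  2070^122=1462  2070^123=3505
  2070^124=546  2070^125=2684  2070^126=3507  2070^127=977  2070^128=985
  2070^129=2709  2070^130=3331  2070^131=139  2070^132=2137  2070^133=2462
  2070^134=174  2070^135=407  2070^136=547
Found 547 at exponent 136.

136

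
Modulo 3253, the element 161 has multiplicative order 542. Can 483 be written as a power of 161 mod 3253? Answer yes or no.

483 ∈ ⟨161⟩ iff 483^542 ≡ 1 (mod 3253), since |⟨161⟩| = 542.
483^542 mod 3253 = 1.
Since 1 = 1, 483 lies in the subgroup.

yes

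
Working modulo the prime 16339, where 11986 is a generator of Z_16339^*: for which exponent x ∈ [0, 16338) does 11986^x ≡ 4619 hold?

Baby-step giant-step with m = ceil(sqrt(16338)) = 128.
Baby table (11986^j mod 16339 for j=0..127):
  0:1  1:11986  2:11708  3:12756  4:9393  5:8788  6:11774  7:3221
  8:14188  9:1056  10:10830  11:11364  12:7000  13:1235  14:15915  15:15704
  16:2864  17:16004  18:4084  19:15519  20:7558  21:6772  22:13379  23:9748
  24:15678  25:1669  26:5698  27:15547  28:47  29:7816  30:11089  31:11328
  32:318  33:4561  34:14191  35:4336  36:13276  37:615  38:2501  39:11260
  40:2220  41:9028  42:12750  43:2833  44:3896  45:594  46:12219  47:10477
  48:12107  49:7843  50:7931  51:664  52:1611  53:13087  54:6382  55:11793
  56:2209  57:7894  58:14674  59:9568  60:14946  61:1960  62:13417  63:7724
  64:3090  65:12566  66:3174  67:6372  68:6306  69:15841  70:11046  71:2439
  72:3383  73:11579  74:2428  75:2249  76:13503  77:9163  78:13299  79:14869
  80:10361  81:10546  82:5852  83:15084  84:5789  85:11560  86:3440  87:8543
  88:16224  89:10425  90:9717  91:3570  92:14518  93:2398  94:2127  95:5382
  96:2280  97:9272  98:12653  99:260  100:11950  101:5026  102:16082  103:7669
  104:13759  105:5847  106:4171  107:12605  108:13136  109:5492  110:13620  111:6371
  112:10659  113:4133  114:14629  115:9385  116:10934  117:16144  118:15546  119:4400
  120:12447  121:14672  122:1935  123:7869  124:9126  125:10970  126:6487  127:12220
Giant step factor: 11986^(-128) ≡ 14378 (mod 16339).
Scan 4619·14378^i mod 16339 for i = 0, 1, …:
  i=0: 4619   i=1: 10286   i=2: 7819   i=3: 9262
  i=4: 6186   i=5: 9131   i=6: 1653   i=7: 9928
  i=8: 7280   i=9: 4206     …   i=32: 11746
  i=33: 4084
Match at i=33, j=18: x = 33·128 + 18 = 4242.

4242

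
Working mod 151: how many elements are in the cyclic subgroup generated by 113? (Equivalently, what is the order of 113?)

The order of 113 must divide p − 1 = 150 = 2 · 3 · 5^2.
Divisors: 1, 2, 3, 5, 6, 10, 15, 25, 30, 50, 75, 150.
Check each in increasing order: 113^1 ≡ 113;  113^2 ≡ 85;  113^3 ≡ 92;  113^5 ≡ 119;  113^6 ≡ 8;  113^10 ≡ 118;  113^15 ≡ 150;  113^25 ≡ 33;  113^30 ≡ 1.
Smallest exponent giving 1 is 30.

30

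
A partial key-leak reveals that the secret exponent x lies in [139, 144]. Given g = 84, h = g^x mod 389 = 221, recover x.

Compute 84^139 mod 389 = 131, then multiply by 84 repeatedly:
  84^139=131  84^140=112  84^141=72  84^142=213  84^143=387
  84^144=221
Found 221 at exponent 144.

144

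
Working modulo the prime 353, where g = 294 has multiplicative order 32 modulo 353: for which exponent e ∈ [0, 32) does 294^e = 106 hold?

Successive powers of 294 modulo 353:
  294^0=1  294^1=294  294^2=304  294^3=67  294^4=283  294^5=247
  294^6=253  294^7=252  294^8=311  294^9=7  294^10=293  294^11=10
  294^12=116  294^13=216  294^14=317  294^15=6  294^16=352  294^17=59
  294^18=49  294^19=286  294^20=70  294^21=106
So 294^21 ≡ 106 (mod 353), giving e = 21.

21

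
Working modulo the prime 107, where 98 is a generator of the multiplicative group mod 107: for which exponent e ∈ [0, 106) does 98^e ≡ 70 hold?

Baby-step giant-step with m = ceil(sqrt(106)) = 11.
Baby table (98^j mod 107 for j=0..10):
  0:1  1:98  2:81  3:20  4:34  5:15  6:79  7:38
  8:86  9:82  10:11
Giant step factor: 98^(-11) ≡ 67 (mod 107).
Scan 70·67^i mod 107 for i = 0, 1, …:
  i=0: 70   i=1: 89   i=2: 78   i=3: 90
  i=4: 38
Match at i=4, j=7: e = 4·11 + 7 = 51.

51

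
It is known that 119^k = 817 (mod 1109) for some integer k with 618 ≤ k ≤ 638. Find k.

637

Compute 119^618 mod 1109 = 695, then multiply by 119 repeatedly:
  119^618=695  119^619=639  119^620=629  119^621=548  119^622=890
  119^623=555  119^624=614  119^625=981  119^626=294  119^627=607
  119^628=148  119^629=977  119^630=927  119^631=522  119^632=14
  119^633=557  119^634=852  119^635=469  119^636=361  119^637=817
Found 817 at exponent 637.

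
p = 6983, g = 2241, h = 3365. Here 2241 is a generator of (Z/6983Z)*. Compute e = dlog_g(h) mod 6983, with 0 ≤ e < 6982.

Baby-step giant-step with m = ceil(sqrt(6982)) = 84.
Baby table (2241^j mod 6983 for j=0..83):
  0:1  1:2241  2:1304  3:3370  4:3547  5:2173  6:2542  7:5477
  8:4826  9:5382  10:1421  11:213  12:2489  13:5415  14:5544  15:1347
  16:1971  17:3755  18:440  19:1437  20:1154  21:2404  22:3471  23:6432
  24:1200  25:745  26:608  27:843  28:3753  29:2941  30:5812  31:1397
  32:2293  33:6108  34:1348  35:4212  36:5059  37:3810  38:4984  39:3327
  40:4946  41:1965  42:4275  43:6582  44:2166  45:821  46:3332  47:2185
  48:1502  49:176  50:3368  51:6048  52:6548  53:2785  54:5366  55:480
  56:298  57:4433  58:4527  59:5691  60:2573  61:5118  62:3352  63:5107
  64:6633  65:4729  66:4478  67:627  68:1524  69:597  70:4124  71:3375
  72:786  73:1710  74:5426  75:2263  76:1725  77:4126  78:874  79:3394
  80:1467  81:5537  82:6609  83:6809
Giant step factor: 2241^(-84) ≡ 5535 (mod 6983).
Scan 3365·5535^i mod 6983 for i = 0, 1, …:
  i=0: 3365   i=1: 1614   i=2: 2233   i=3: 6728
  i=4: 6124   i=5: 858   i=6: 590   i=7: 4589
  i=8: 2944   i=9: 3701     …   i=80: 257
  i=81: 4946
Match at i=81, j=40: e = 81·84 + 40 = 6844.

6844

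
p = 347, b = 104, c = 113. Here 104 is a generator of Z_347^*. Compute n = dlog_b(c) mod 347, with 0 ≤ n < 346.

326

Baby-step giant-step with m = ceil(sqrt(346)) = 19.
Baby table (104^j mod 347 for j=0..18):
  0:1  1:104  2:59  3:237  4:11  5:103  6:302  7:178
  8:121  9:92  10:199  11:223  12:290  13:318  14:107  15:24
  16:67  17:28  18:136
Giant step factor: 104^(-19) ≡ 301 (mod 347).
Scan 113·301^i mod 347 for i = 0, 1, …:
  i=0: 113   i=1: 7   i=2: 25   i=3: 238
  i=4: 156   i=5: 111   i=6: 99   i=7: 304
  i=8: 243   i=9: 273     …   i=16: 108
  i=17: 237
Match at i=17, j=3: n = 17·19 + 3 = 326.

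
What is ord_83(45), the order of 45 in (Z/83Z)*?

82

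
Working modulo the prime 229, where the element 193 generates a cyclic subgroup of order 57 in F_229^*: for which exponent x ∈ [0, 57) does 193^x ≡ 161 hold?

51

Baby-step giant-step with m = ceil(sqrt(57)) = 8.
Baby table (193^j mod 229 for j=0..7):
  0:1  1:193  2:151  3:60  4:130  5:129  6:165  7:14
Giant step factor: 193^(-8) ≡ 224 (mod 229).
Scan 161·224^i mod 229 for i = 0, 1, …:
  i=0: 161   i=1: 111   i=2: 132   i=3: 27
  i=4: 94   i=5: 217   i=6: 60
Match at i=6, j=3: x = 6·8 + 3 = 51.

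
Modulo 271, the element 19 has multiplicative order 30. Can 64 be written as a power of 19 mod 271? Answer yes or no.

no

64 ∈ ⟨19⟩ iff 64^30 ≡ 1 (mod 271), since |⟨19⟩| = 30.
64^30 mod 271 = 28.
Since 28 ≠ 1, 64 does not lie in the subgroup.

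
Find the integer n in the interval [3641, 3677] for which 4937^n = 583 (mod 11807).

Compute 4937^3641 mod 11807 = 2038, then multiply by 4937 repeatedly:
  4937^3641=2038  4937^3642=2042  4937^3643=9983  4937^3644=3653  4937^3645=5572
  4937^3646=10461  4937^3647=2139  4937^3648=4785  4937^3649=9545  4937^3650=1928
  4937^3651=2094  4937^3652=6953  4937^3653=4012  4937^3654=6905  4937^3655=3176
  4937^3656=216  4937^3657=3762  4937^3658=583
Found 583 at exponent 3658.

3658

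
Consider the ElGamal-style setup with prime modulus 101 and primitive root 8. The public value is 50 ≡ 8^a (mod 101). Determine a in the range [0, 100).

83

Baby-step giant-step with m = ceil(sqrt(100)) = 10.
Baby table (8^j mod 101 for j=0..9):
  0:1  1:8  2:64  3:7  4:56  5:44  6:49  7:89
  8:5  9:40
Giant step factor: 8^(-10) ≡ 6 (mod 101).
Scan 50·6^i mod 101 for i = 0, 1, …:
  i=0: 50   i=1: 98   i=2: 83   i=3: 94
  i=4: 59   i=5: 51   i=6: 3   i=7: 18
  i=8: 7
Match at i=8, j=3: a = 8·10 + 3 = 83.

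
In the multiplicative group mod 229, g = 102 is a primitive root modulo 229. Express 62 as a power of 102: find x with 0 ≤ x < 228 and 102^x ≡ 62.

98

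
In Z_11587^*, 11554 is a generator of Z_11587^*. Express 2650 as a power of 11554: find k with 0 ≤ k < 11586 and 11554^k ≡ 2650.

6660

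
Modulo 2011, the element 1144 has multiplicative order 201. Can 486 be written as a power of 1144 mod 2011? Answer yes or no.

yes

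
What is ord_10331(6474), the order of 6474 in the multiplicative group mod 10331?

10330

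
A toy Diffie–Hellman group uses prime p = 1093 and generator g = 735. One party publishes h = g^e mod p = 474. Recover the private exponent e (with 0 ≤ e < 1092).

496

Baby-step giant-step with m = ceil(sqrt(1092)) = 34.
Baby table (735^j mod 1093 for j=0..33):
  0:1  1:735  2:283  3:335  4:300  5:807  6:739  7:1037
  8:374  9:547  10:914  11:688  12:714  13:150  14:950  15:916
  16:1065  17:187  18:820  19:457  20:344  21:357  22:75  23:475
  24:458  25:1079  26:640  27:410  28:775  29:172  30:725  31:584
  32:784  33:229
Giant step factor: 735^(-34) ≡ 156 (mod 1093).
Scan 474·156^i mod 1093 for i = 0, 1, …:
  i=0: 474   i=1: 713   i=2: 835   i=3: 193
  i=4: 597   i=5: 227   i=6: 436   i=7: 250
  i=8: 745   i=9: 362     …   i=13: 871
  i=14: 344
Match at i=14, j=20: e = 14·34 + 20 = 496.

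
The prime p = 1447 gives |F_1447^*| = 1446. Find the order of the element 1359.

1446

The order of 1359 must divide p − 1 = 1446 = 2 · 3 · 241.
Divisors: 1, 2, 3, 6, 241, 482, 723, 1446.
Check each in increasing order: 1359^1 ≡ 1359;  1359^2 ≡ 509;  1359^3 ≡ 65;  1359^6 ≡ 1331;  1359^241 ≡ 743;  1359^482 ≡ 742;  1359^723 ≡ 1446;  1359^1446 ≡ 1.
Smallest exponent giving 1 is 1446.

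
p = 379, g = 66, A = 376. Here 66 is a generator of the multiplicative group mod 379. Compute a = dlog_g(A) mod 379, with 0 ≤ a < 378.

Baby-step giant-step with m = ceil(sqrt(378)) = 20.
Baby table (66^j mod 379 for j=0..19):
  0:1  1:66  2:187  3:214  4:101  5:223  6:316  7:11
  8:347  9:162  10:80  11:353  12:179  13:65  14:121  15:27
  16:266  17:122  18:93  19:74
Giant step factor: 66^(-20) ≡ 141 (mod 379).
Scan 376·141^i mod 379 for i = 0, 1, …:
  i=0: 376   i=1: 335   i=2: 239   i=3: 347
Match at i=3, j=8: a = 3·20 + 8 = 68.

68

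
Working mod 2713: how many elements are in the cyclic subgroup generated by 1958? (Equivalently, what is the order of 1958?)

678

The order of 1958 must divide p − 1 = 2712 = 2^3 · 3 · 113.
Divisors: 1, 2, 3, 4, 6, 8, 12, 24, 113, 226, 339, 452, 678, 904, 1356, 2712.
Check each in increasing order: 1958^1 ≡ 1958;  1958^2 ≡ 295;  1958^3 ≡ 2454;  1958^4 ≡ 209;  1958^6 ≡ 1969;  1958^8 ≡ 273;  1958^12 ≡ 84;  1958^24 ≡ 1630;  1958^113 ≡ 1502;  1958^226 ≡ 1501;  1958^339 ≡ 2712;  1958^452 ≡ 1211;  1958^678 ≡ 1.
Smallest exponent giving 1 is 678.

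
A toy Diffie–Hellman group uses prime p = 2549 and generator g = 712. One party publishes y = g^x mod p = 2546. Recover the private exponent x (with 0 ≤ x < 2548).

305

Baby-step giant-step with m = ceil(sqrt(2548)) = 51.
Baby table (712^j mod 2549 for j=0..50):
  0:1  1:712  2:2242  3:630  4:2485  5:314  6:1805  7:464
  8:1547  9:296  10:1734  11:892  12:403  13:1448  14:1180  15:1539
  16:2247  17:1641  18:950  19:915  20:1485  21:2034  22:376  23:67
  24:1822  25:2372  26:1426  27:810  28:646  29:1132  30:500  31:1689
  32:1989  33:1473  34:1137  35:1511  36:154  37:41  38:1153  39:158
  40:340  41:2474  42:129  43:84  44:1181  45:2251  46:1940  47:2271
  48:886  49:1229  50:741
Giant step factor: 712^(-51) ≡ 2499 (mod 2549).
Scan 2546·2499^i mod 2549 for i = 0, 1, …:
  i=0: 2546   i=1: 150   i=2: 147   i=3: 297
  i=4: 444   i=5: 741
Match at i=5, j=50: x = 5·51 + 50 = 305.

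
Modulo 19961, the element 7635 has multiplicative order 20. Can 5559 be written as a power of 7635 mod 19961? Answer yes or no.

no

⟨7635⟩ has order 20; its elements mod 19961 are {1, 344, 617, 1430, 4026, 7105, 7323, 7635, 8412, 8878, 11083, 11549, 12326, 12638, 12856, 15935, 18531, 19344, 19617, 19960}.
5559 is not in this set.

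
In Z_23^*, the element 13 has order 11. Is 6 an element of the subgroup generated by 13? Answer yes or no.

yes

6 ∈ ⟨13⟩ iff 6^11 ≡ 1 (mod 23), since |⟨13⟩| = 11.
6^11 mod 23 = 1.
Since 1 = 1, 6 lies in the subgroup.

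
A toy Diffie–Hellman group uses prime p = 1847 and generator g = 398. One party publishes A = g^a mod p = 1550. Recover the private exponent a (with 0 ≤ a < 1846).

Baby-step giant-step with m = ceil(sqrt(1846)) = 43.
Baby table (398^j mod 1847 for j=0..42):
  0:1  1:398  2:1409  3:1141  4:1603  5:779  6:1593  7:493
  8:432  9:165  10:1025  11:1610  12:1718  13:374  14:1092  15:571
  16:77  17:1094  18:1367  19:1048  20:1529  21:879  22:759  23:1021
  24:18  25:1623  26:1351  27:221  28:1149  29:1093  30:969  31:1486
  32:388  33:1123  34:1827  35:1275  36:1372  37:1191  38:1186  39:1043
  40:1386  41:1222  42:595
Giant step factor: 398^(-43) ≡ 886 (mod 1847).
Scan 1550·886^i mod 1847 for i = 0, 1, …:
  i=0: 1550   i=1: 979   i=2: 1151   i=3: 242
  i=4: 160   i=5: 1388   i=6: 1513   i=7: 1443
  i=8: 374
Match at i=8, j=13: a = 8·43 + 13 = 357.

357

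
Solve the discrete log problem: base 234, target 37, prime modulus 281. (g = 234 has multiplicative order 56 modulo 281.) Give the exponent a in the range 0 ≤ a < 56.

Baby-step giant-step with m = ceil(sqrt(56)) = 8.
Baby table (234^j mod 281 for j=0..7):
  0:1  1:234  2:242  3:147  4:116  5:168  6:253  7:192
Giant step factor: 234^(-8) ≡ 79 (mod 281).
Scan 37·79^i mod 281 for i = 0, 1, …:
  i=0: 37   i=1: 113   i=2: 216   i=3: 204
  i=4: 99   i=5: 234
Match at i=5, j=1: a = 5·8 + 1 = 41.

41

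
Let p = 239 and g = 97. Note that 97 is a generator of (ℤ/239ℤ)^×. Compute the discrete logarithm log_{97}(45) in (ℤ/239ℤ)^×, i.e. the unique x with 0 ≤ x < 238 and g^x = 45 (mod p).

156

Baby-step giant-step with m = ceil(sqrt(238)) = 16.
Baby table (97^j mod 239 for j=0..15):
  0:1  1:97  2:88  3:171  4:96  5:230  6:83  7:164
  8:134  9:92  10:81  11:209  12:197  13:228  14:128  15:227
Giant step factor: 97^(-16) ≡ 54 (mod 239).
Scan 45·54^i mod 239 for i = 0, 1, …:
  i=0: 45   i=1: 40   i=2: 9   i=3: 8
  i=4: 193   i=5: 145   i=6: 182   i=7: 29
  i=8: 132   i=9: 197
Match at i=9, j=12: x = 9·16 + 12 = 156.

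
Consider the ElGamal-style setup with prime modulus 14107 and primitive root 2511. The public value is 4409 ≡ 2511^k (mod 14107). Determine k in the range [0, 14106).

11210

Baby-step giant-step with m = ceil(sqrt(14106)) = 119.
Baby table (2511^j mod 14107 for j=0..118):
  0:1  1:2511  2:13399  3:13801  4:7519  5:5043  6:8994  7:12734
  8:8612  9:12808  10:11035  11:2737  12:2498  13:8970  14:8898  15:11497
  16:6045  17:13970  18:8668  19:12354  20:13708  21:13815  22:352  23:9238
  24:4710  25:5144  26:8679  27:11761  28:5920  29:10449  30:12526  31:8283
  32:4895  33:4148  34:4662  35:11579  36:342  37:12342  38:11790  39:8204
  40:4024  41:3652  42:622  43:10072  44:11048  45:7166  46:7401  47:4992
  48:7896  49:6521  50:10111  51:10228  52:7768  53:9574  54:1986  55:7075
  56:4612  57:12992  58:7528  59:13535  60:2622  61:9980  62:5748  63:1767
  64:7339  65:4487  66:9471  67:11386  68:9464  69:7916  70:313  71:10058
  72:4108  73:2971  74:11685  75:12582  76:7829  77:7568  78:1119  79:2516
  80:11847  81:10261  82:5989  83:317  84:5995  85:1276  86:1747  87:13547
  88:4540  89:1484  90:2076  91:7353  92:11427  93:13666  94:7102  95:1874
  96:7983  97:13373  98:4943  99:11820  100:12999  101:10998  102:8579  103:480
  104:6185  105:12835  106:8297  107:11835  108:8343  109:378  110:3989  111:409
  112:11295  113:6675  114:1809  115:14052  116:2965  117:10726  118:2723
Giant step factor: 2511^(-119) ≡ 13818 (mod 14107).
Scan 4409·13818^i mod 14107 for i = 0, 1, …:
  i=0: 4409   i=1: 9536   i=2: 9068   i=3: 3250
  i=4: 5919   i=5: 10463   i=6: 9198   i=7: 8001
  i=8: 1259   i=9: 2931     …   i=93: 12968
  i=94: 4710
Match at i=94, j=24: k = 94·119 + 24 = 11210.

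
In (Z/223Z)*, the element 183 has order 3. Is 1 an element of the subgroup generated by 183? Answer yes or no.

⟨183⟩ has order 3; its elements mod 223 are {1, 39, 183}.
1 is in this set.

yes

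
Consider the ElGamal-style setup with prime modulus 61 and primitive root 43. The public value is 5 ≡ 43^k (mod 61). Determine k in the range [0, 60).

Baby-step giant-step with m = ceil(sqrt(60)) = 8.
Baby table (43^j mod 61 for j=0..7):
  0:1  1:43  2:19  3:24  4:56  5:29  6:27  7:2
Giant step factor: 43^(-8) ≡ 22 (mod 61).
Scan 5·22^i mod 61 for i = 0, 1, …:
  i=0: 5   i=1: 49   i=2: 41   i=3: 48
  i=4: 19
Match at i=4, j=2: k = 4·8 + 2 = 34.

34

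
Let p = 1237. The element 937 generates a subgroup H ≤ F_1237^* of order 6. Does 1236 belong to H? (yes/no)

⟨937⟩ has order 6; its elements mod 1237 are {1, 300, 301, 936, 937, 1236}.
1236 is in this set.

yes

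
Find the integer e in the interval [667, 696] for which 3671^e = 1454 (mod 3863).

Compute 3671^667 mod 3863 = 2037, then multiply by 3671 repeatedly:
  3671^667=2037  3671^668=2922  3671^669=2974  3671^670=716  3671^671=1596
  3671^672=2608  3671^673=1454
Found 1454 at exponent 673.

673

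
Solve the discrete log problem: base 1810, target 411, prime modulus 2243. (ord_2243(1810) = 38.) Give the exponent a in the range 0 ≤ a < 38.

Successive powers of 1810 modulo 2243:
  1810^0=1  1810^1=1810  1810^2=1320  1810^3=405  1810^4=1832  1810^5=766
  1810^6=286  1810^7=1770  1810^8=696  1810^9=1437  1810^10=1333  1810^11=1505
  1810^12=1048  1810^13=1545  1810^14=1672  1810^15=513  1810^16=2171  1810^17=2017
  1810^18=1409  1810^19=2242  1810^20=433  1810^21=923  1810^22=1838  1810^23=411
So 1810^23 ≡ 411 (mod 2243), giving a = 23.

23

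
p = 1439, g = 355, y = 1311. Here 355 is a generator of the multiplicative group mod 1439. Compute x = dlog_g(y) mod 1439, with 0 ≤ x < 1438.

781

Baby-step giant-step with m = ceil(sqrt(1438)) = 38.
Baby table (355^j mod 1439 for j=0..37):
  0:1  1:355  2:832  3:365  4:65  5:51  6:837  7:701
  8:1347  9:437  10:1162  11:956  12:1215  13:1064  14:702  15:263
  16:1269  17:88  18:1021  19:1266  20:462  21:1403  22:171  23:267
  24:1250  25:538  26:1042  27:87  28:666  29:434  30:97  31:1338
  32:120  33:869  34:549  35:630  36:605  37:364
Giant step factor: 355^(-38) ≡ 392 (mod 1439).
Scan 1311·392^i mod 1439 for i = 0, 1, …:
  i=0: 1311   i=1: 189   i=2: 699   i=3: 598
  i=4: 1298   i=5: 849   i=6: 399   i=7: 996
  i=8: 463   i=9: 182     …   i=19: 367
  i=20: 1403
Match at i=20, j=21: x = 20·38 + 21 = 781.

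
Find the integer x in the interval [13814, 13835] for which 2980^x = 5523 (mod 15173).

Compute 2980^13814 mod 15173 = 4280, then multiply by 2980 repeatedly:
  2980^13814=4280  2980^13815=9080  2980^13816=4941  2980^13817=6370  2980^13818=1177
  2980^13819=2497  2980^13820=6290  2980^13821=5545  2980^13822=703  2980^13823=1066
  2980^13824=5523
Found 5523 at exponent 13824.

13824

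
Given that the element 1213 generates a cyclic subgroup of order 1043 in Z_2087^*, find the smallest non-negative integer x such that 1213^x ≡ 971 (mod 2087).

11

Baby-step giant-step with m = ceil(sqrt(1043)) = 33.
Baby table (1213^j mod 2087 for j=0..32):
  0:1  1:1213  2:34  3:1589  4:1156  5:1851  6:1738  7:324
  8:656  9:581  10:1434  11:971  12:755  13:1709  14:626  15:1757
  16:414  17:1302  18:1554  19:441  20:661  21:385  22:1604  23:568
  24:274  25:529  26:968  27:1290  28:1607  29:33  30:376  31:1122
  32:262
Giant step factor: 1213^(-33) ≡ 1273 (mod 2087).
Scan 971·1273^i mod 2087 for i = 0, 1, …:
  i=0: 971
Match at i=0, j=11: x = 0·33 + 11 = 11.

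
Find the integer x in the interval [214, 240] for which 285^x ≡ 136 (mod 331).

227

Compute 285^214 mod 331 = 82, then multiply by 285 repeatedly:
  285^214=82  285^215=200  285^216=68  285^217=182  285^218=234
  285^219=159  285^220=299  285^221=148  285^222=143  285^223=42
  285^224=54  285^225=164  285^226=69  285^227=136
Found 136 at exponent 227.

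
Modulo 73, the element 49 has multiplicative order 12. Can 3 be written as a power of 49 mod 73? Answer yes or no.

3 ∈ ⟨49⟩ iff 3^12 ≡ 1 (mod 73), since |⟨49⟩| = 12.
3^12 mod 73 = 1.
Since 1 = 1, 3 lies in the subgroup.

yes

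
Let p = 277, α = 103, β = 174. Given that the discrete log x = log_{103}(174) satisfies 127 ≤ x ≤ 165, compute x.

Compute 103^127 mod 277 = 234, then multiply by 103 repeatedly:
  103^127=234  103^128=3  103^129=32  103^130=249  103^131=163
  103^132=169  103^133=233  103^134=177  103^135=226  103^136=10
  103^137=199  103^138=276  103^139=174
Found 174 at exponent 139.

139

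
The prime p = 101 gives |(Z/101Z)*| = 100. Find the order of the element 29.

The order of 29 must divide p − 1 = 100 = 2^2 · 5^2.
Divisors: 1, 2, 4, 5, 10, 20, 25, 50, 100.
Check each in increasing order: 29^1 ≡ 29;  29^2 ≡ 33;  29^4 ≡ 79;  29^5 ≡ 69;  29^10 ≡ 14;  29^20 ≡ 95;  29^25 ≡ 91;  29^50 ≡ 100;  29^100 ≡ 1.
Smallest exponent giving 1 is 100.

100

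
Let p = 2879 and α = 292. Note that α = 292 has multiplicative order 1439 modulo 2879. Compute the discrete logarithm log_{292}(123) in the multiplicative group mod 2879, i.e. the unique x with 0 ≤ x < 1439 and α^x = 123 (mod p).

1283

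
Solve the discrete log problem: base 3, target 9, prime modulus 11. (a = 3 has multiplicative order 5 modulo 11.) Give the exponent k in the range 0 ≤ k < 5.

2

Successive powers of 3 modulo 11:
  3^0=1  3^1=3  3^2=9
So 3^2 ≡ 9 (mod 11), giving k = 2.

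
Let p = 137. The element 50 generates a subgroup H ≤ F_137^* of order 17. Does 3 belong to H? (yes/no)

no

⟨50⟩ has order 17; its elements mod 137 are {1, 16, 34, 38, 50, 56, 59, 60, 72, 73, 74, 88, 115, 119, 122, 123, 133}.
3 is not in this set.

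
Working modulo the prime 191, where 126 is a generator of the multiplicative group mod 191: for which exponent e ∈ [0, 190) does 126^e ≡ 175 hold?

Baby-step giant-step with m = ceil(sqrt(190)) = 14.
Baby table (126^j mod 191 for j=0..13):
  0:1  1:126  2:23  3:33  4:147  5:186  6:134  7:76
  8:26  9:29  10:25  11:94  12:2  13:61
Giant step factor: 126^(-14) ≡ 54 (mod 191).
Scan 175·54^i mod 191 for i = 0, 1, …:
  i=0: 175   i=1: 91   i=2: 139   i=3: 57
  i=4: 22   i=5: 42   i=6: 167   i=7: 41
  i=8: 113   i=9: 181   i=10: 33
Match at i=10, j=3: e = 10·14 + 3 = 143.

143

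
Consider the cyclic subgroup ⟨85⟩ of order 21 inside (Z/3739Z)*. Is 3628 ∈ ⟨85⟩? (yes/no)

⟨85⟩ has order 21; its elements mod 3739 are {1, 44, 85, 102, 151, 367, 446, 520, 624, 694, 749, 929, 1192, 1283, 1618, 1936, 2905, 2926, 3044, 3071, 3486}.
3628 is not in this set.

no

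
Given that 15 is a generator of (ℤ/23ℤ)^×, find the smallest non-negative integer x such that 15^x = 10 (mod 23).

Successive powers of 15 modulo 23:
  15^0=1  15^1=15  15^2=18  15^3=17  15^4=2  15^5=7
  15^6=13  15^7=11  15^8=4  15^9=14  15^10=3  15^11=22
  15^12=8  15^13=5  15^14=6  15^15=21  15^16=16  15^17=10
So 15^17 ≡ 10 (mod 23), giving x = 17.

17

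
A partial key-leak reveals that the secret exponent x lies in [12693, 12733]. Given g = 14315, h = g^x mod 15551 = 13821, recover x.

12702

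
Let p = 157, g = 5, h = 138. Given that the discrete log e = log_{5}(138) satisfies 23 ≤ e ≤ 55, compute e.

Compute 5^23 mod 157 = 83, then multiply by 5 repeatedly:
  5^23=83  5^24=101  5^25=34  5^26=13  5^27=65
  5^28=11  5^29=55  5^30=118  5^31=119  5^32=124
  5^33=149  5^34=117  5^35=114  5^36=99  5^37=24
  5^38=120  5^39=129  5^40=17  5^41=85  5^42=111
  5^43=84  5^44=106  5^45=59  5^46=138
Found 138 at exponent 46.

46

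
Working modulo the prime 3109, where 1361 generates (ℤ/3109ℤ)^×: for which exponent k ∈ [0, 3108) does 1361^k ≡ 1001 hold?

2560

Baby-step giant-step with m = ceil(sqrt(3108)) = 56.
Baby table (1361^j mod 3109 for j=0..55):
  0:1  1:1361  2:2466  3:1615  4:3061  5:3070  6:2883  7:205
  8:2304  9:1872  10:1521  11:2596  12:1332  13:305  14:1608  15:2861
  16:1353  17:905  18:541  19:2577  20:345  21:86  22:2013  23:664
  24:2094  25:2090  26:2864  27:2327  28:2085  29:2277  30:2433  31:228
  32:2517  33:2628  34:1358  35:1492  36:435  37:1325  38:105  39:3000
  40:883  41:1689  42:1178  43:2123  44:1142  45:2871  46:2527  47:693
  48:1146  49:2097  50:3064  51:935  52:954  53:1941  54:2160  55:1755
Giant step factor: 1361^(-56) ≡ 1324 (mod 3109).
Scan 1001·1324^i mod 3109 for i = 0, 1, …:
  i=0: 1001   i=1: 890   i=2: 49   i=3: 2696
  i=4: 372   i=5: 1306   i=6: 540   i=7: 2999
  i=8: 483   i=9: 2147     …   i=44: 1318
  i=45: 883
Match at i=45, j=40: k = 45·56 + 40 = 2560.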